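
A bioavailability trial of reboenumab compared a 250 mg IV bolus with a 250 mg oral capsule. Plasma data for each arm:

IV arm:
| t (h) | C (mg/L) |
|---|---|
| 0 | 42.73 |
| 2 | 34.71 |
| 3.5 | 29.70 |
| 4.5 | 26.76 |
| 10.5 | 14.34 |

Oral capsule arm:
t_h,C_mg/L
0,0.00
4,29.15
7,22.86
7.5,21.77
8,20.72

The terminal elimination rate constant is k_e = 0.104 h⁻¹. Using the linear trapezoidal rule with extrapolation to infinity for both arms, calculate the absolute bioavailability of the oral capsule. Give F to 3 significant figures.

F = 0.861

Trapezoidal AUC_0→10.5 (IV):
  [0→2]: (42.73+34.71)/2 × 2 = 77.44
  [2→3.5]: (34.71+29.70)/2 × 1.5 = 48.3075
  [3.5→4.5]: (29.70+26.76)/2 × 1 = 28.23
  [4.5→10.5]: (26.76+14.34)/2 × 6 = 123.3
  Sum = 277.2775 mg/L·h
IV tail: 14.34/0.104 = 137.885; AUC_iv,0→∞ = 277.2775 + 137.885 = 415.1625 mg/L·h
Trapezoidal AUC_0→8 (oral capsule):
  [0→4]: (0.00+29.15)/2 × 4 = 58.3
  [4→7]: (29.15+22.86)/2 × 3 = 78.015
  [7→7.5]: (22.86+21.77)/2 × 0.5 = 11.1575
  [7.5→8]: (21.77+20.72)/2 × 0.5 = 10.6225
  Sum = 158.095 mg/L·h
oral capsule tail: 20.72/0.104 = 199.231; AUC_ev,0→∞ = 158.095 + 199.231 = 357.326 mg/L·h
F = (AUC_ev/D_ev)/(AUC_iv/D_iv) = (357.326/250)/(415.1625/250) = 1.429304/1.66065 = 0.8607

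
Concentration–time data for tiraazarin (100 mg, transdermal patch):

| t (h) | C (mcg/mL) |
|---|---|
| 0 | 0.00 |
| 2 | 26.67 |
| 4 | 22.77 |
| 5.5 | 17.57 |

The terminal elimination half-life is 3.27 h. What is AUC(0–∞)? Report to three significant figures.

Trapezoidal AUC_0→5.5:
  [0→2]: (0.00+26.67)/2 × 2 = 26.67
  [2→4]: (26.67+22.77)/2 × 2 = 49.44
  [4→5.5]: (22.77+17.57)/2 × 1.5 = 30.255
  Sum = 106.365 mcg/mL·h
k_e = ln2 / t½ = 0.693147 / 3.27 = 0.2120 h^-1
Extrapolated tail: C_last / k_e = 17.57 / 0.212 = 82.877
AUC_0→∞ = 106.365 + 82.877 = 189.242 mcg/mL·h

AUC = 189 mcg/mL·h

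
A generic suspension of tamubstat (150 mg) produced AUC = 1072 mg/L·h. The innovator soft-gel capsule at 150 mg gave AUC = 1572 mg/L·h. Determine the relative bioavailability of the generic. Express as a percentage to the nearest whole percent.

F_rel = 68%

F_rel = (AUC_test/D_test) / (AUC_ref/D_ref)
      = (1072/150) / (1572/150)
      = 7.14667 / 10.48 = 0.6819 = 68.19%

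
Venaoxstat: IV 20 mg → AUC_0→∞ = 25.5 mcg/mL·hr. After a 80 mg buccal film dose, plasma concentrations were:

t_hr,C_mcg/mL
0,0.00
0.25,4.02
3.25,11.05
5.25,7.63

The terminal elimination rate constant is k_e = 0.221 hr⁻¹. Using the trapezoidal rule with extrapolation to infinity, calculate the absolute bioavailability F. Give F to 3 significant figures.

F = 0.748

Trapezoidal AUC_0→5.25 (buccal film):
  [0→0.25]: (0.00+4.02)/2 × 0.25 = 0.5025
  [0.25→3.25]: (4.02+11.05)/2 × 3 = 22.605
  [3.25→5.25]: (11.05+7.63)/2 × 2 = 18.68
  Sum = 41.7875 mcg/mL·hr
Tail: C_last/k_e = 7.63/0.221 = 34.525
AUC_0→∞ (buccal film) = 41.7875 + 34.525 = 76.3125 mcg/mL·hr
F = (AUC_ev/D_ev)/(AUC_iv/D_iv) = (76.3125/80)/(25.5/20) = 0.95390625/1.275 = 0.7482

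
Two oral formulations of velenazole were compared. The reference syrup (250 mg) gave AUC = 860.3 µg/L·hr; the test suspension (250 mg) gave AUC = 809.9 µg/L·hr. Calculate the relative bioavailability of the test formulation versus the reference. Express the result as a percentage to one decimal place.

F_rel = 94.1%

F_rel = (AUC_test/D_test) / (AUC_ref/D_ref)
      = (809.9/250) / (860.3/250)
      = 3.2396 / 3.4412 = 0.9414 = 94.14%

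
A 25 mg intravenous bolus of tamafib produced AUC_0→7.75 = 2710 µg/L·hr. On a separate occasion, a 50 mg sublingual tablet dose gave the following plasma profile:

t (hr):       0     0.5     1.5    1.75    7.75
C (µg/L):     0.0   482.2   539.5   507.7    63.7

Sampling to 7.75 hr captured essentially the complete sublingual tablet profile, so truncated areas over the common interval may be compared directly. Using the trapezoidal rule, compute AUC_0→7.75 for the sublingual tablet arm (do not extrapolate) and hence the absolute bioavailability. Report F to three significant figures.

F = 0.457

Trapezoidal AUC_0→7.75 (sublingual tablet):
  [0→0.5]: (0.0+482.2)/2 × 0.5 = 120.55
  [0.5→1.5]: (482.2+539.5)/2 × 1 = 510.85
  [1.5→1.75]: (539.5+507.7)/2 × 0.25 = 130.9
  [1.75→7.75]: (507.7+63.7)/2 × 6 = 1714.2
  Sum = 2476.5 µg/L·hr
F = (AUC_ev/D_ev)/(AUC_iv/D_iv) = (2476.5/50)/(2710/25) = 49.53/108.4 = 0.4569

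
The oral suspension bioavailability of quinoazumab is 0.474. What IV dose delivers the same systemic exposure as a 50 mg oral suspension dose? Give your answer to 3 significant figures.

D_iv = 23.7 mg

Systemic exposure from an extravascular dose = F × D_ev, so the equivalent IV dose is F × D_ev.
D_iv = F × D_ev = 0.474 × 50 = 23.7 mg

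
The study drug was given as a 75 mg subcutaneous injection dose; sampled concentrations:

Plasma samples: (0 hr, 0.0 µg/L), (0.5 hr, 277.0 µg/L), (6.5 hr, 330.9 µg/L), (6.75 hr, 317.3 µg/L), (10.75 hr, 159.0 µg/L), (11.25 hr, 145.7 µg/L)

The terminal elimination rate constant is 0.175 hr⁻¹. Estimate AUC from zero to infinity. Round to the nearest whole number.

AUC = 3835 µg/L·hr

Trapezoidal AUC_0→11.25:
  [0→0.5]: (0.0+277.0)/2 × 0.5 = 69.25
  [0.5→6.5]: (277.0+330.9)/2 × 6 = 1823.7
  [6.5→6.75]: (330.9+317.3)/2 × 0.25 = 81.025
  [6.75→10.75]: (317.3+159.0)/2 × 4 = 952.6
  [10.75→11.25]: (159.0+145.7)/2 × 0.5 = 76.175
  Sum = 3002.75 µg/L·hr
Extrapolated tail: C_last / k_e = 145.7 / 0.175 = 832.571
AUC_0→∞ = 3002.75 + 832.571 = 3835.321 µg/L·hr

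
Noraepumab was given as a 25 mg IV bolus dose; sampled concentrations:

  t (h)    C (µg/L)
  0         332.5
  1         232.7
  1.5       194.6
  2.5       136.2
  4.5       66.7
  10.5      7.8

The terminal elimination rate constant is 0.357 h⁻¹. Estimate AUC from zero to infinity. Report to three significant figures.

Trapezoidal AUC_0→10.5:
  [0→1]: (332.5+232.7)/2 × 1 = 282.6
  [1→1.5]: (232.7+194.6)/2 × 0.5 = 106.825
  [1.5→2.5]: (194.6+136.2)/2 × 1 = 165.4
  [2.5→4.5]: (136.2+66.7)/2 × 2 = 202.9
  [4.5→10.5]: (66.7+7.8)/2 × 6 = 223.5
  Sum = 981.225 µg/L·h
Extrapolated tail: C_last / k_e = 7.8 / 0.357 = 21.849
AUC_0→∞ = 981.225 + 21.849 = 1003.074 µg/L·h

AUC = 1000 µg/L·h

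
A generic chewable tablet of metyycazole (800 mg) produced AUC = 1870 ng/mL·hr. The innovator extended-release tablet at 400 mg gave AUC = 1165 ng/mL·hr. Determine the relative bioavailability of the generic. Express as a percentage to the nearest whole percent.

F_rel = (AUC_test/D_test) / (AUC_ref/D_ref)
      = (1870/800) / (1165/400)
      = 2.3375 / 2.9125 = 0.8026 = 80.26%

F_rel = 80%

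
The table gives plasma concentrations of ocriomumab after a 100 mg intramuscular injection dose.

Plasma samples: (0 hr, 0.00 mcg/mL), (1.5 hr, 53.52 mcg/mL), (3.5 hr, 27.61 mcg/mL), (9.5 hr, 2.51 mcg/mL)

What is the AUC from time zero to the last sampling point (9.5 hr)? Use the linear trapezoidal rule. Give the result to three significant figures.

AUC = 212 mcg/mL·hr

Trapezoidal AUC_0→9.5:
  [0→1.5]: (0.00+53.52)/2 × 1.5 = 40.14
  [1.5→3.5]: (53.52+27.61)/2 × 2 = 81.13
  [3.5→9.5]: (27.61+2.51)/2 × 6 = 90.36
  Sum = 211.63 mcg/mL·hr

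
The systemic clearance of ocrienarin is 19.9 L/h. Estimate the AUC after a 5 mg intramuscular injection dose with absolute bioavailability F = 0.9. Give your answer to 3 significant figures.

AUC_0→∞ = F × Dose / CL
        = 0.9 × 5 / 19.9 = 0.226131 mg/L·h

AUC = 0.226 mg/L·h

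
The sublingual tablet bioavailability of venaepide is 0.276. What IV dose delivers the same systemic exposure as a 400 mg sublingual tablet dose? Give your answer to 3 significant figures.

Systemic exposure from an extravascular dose = F × D_ev, so the equivalent IV dose is F × D_ev.
D_iv = F × D_ev = 0.276 × 400 = 110.4 mg

D_iv = 110 mg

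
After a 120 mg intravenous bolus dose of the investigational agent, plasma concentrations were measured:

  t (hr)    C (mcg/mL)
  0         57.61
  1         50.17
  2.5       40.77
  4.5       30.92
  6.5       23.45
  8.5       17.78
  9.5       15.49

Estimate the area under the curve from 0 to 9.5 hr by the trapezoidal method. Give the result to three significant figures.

AUC = 306 mcg/mL·hr

Trapezoidal AUC_0→9.5:
  [0→1]: (57.61+50.17)/2 × 1 = 53.89
  [1→2.5]: (50.17+40.77)/2 × 1.5 = 68.205
  [2.5→4.5]: (40.77+30.92)/2 × 2 = 71.69
  [4.5→6.5]: (30.92+23.45)/2 × 2 = 54.37
  [6.5→8.5]: (23.45+17.78)/2 × 2 = 41.23
  [8.5→9.5]: (17.78+15.49)/2 × 1 = 16.635
  Sum = 306.02 mcg/mL·hr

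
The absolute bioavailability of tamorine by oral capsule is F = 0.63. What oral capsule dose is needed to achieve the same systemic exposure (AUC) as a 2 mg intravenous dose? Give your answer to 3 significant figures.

For equal systemic exposure: F × D_ev = D_iv
D_ev = D_iv / F = 2 / 0.63 = 3.1746 mg

D_oral = 3.17 mg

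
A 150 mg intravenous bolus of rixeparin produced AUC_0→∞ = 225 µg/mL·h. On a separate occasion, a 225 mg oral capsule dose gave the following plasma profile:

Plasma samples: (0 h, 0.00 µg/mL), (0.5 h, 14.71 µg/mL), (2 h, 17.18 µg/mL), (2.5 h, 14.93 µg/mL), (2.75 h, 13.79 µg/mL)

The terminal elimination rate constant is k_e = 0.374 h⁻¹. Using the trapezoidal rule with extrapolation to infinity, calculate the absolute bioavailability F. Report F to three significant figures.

F = 0.225

Trapezoidal AUC_0→2.75 (oral capsule):
  [0→0.5]: (0.00+14.71)/2 × 0.5 = 3.6775
  [0.5→2]: (14.71+17.18)/2 × 1.5 = 23.9175
  [2→2.5]: (17.18+14.93)/2 × 0.5 = 8.0275
  [2.5→2.75]: (14.93+13.79)/2 × 0.25 = 3.59
  Sum = 39.2125 µg/mL·h
Tail: C_last/k_e = 13.79/0.374 = 36.872
AUC_0→∞ (oral capsule) = 39.2125 + 36.872 = 76.0845 µg/mL·h
F = (AUC_ev/D_ev)/(AUC_iv/D_iv) = (76.0845/225)/(225/150) = 0.338153/1.5 = 0.2254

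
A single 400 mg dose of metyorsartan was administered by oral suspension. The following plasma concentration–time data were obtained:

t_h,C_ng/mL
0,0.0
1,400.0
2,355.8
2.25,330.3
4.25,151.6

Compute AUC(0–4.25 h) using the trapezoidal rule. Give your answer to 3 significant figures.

AUC = 1150 ng/mL·h

Trapezoidal AUC_0→4.25:
  [0→1]: (0.0+400.0)/2 × 1 = 200.0
  [1→2]: (400.0+355.8)/2 × 1 = 377.9
  [2→2.25]: (355.8+330.3)/2 × 0.25 = 85.7625
  [2.25→4.25]: (330.3+151.6)/2 × 2 = 481.9
  Sum = 1145.5625 ng/mL·h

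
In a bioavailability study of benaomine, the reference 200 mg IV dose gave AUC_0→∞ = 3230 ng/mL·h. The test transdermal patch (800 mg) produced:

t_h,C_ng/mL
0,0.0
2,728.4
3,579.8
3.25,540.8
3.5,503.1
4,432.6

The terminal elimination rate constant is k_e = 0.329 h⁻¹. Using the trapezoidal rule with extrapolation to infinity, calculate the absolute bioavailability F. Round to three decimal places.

F = 0.248

Trapezoidal AUC_0→4 (transdermal patch):
  [0→2]: (0.0+728.4)/2 × 2 = 728.4
  [2→3]: (728.4+579.8)/2 × 1 = 654.1
  [3→3.25]: (579.8+540.8)/2 × 0.25 = 140.075
  [3.25→3.5]: (540.8+503.1)/2 × 0.25 = 130.4875
  [3.5→4]: (503.1+432.6)/2 × 0.5 = 233.925
  Sum = 1886.9875 ng/mL·h
Tail: C_last/k_e = 432.6/0.329 = 1314.894
AUC_0→∞ (transdermal patch) = 1886.9875 + 1314.894 = 3201.8815 ng/mL·h
F = (AUC_ev/D_ev)/(AUC_iv/D_iv) = (3201.8815/800)/(3230/200) = 4.00235/16.15 = 0.2478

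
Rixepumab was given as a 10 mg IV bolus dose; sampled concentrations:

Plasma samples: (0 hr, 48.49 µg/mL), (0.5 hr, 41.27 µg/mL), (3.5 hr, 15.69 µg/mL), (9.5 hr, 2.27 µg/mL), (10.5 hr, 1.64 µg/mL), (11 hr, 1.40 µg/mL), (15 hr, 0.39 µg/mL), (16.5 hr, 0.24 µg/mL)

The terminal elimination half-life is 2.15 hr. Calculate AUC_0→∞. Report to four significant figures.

AUC = 169.3 µg/mL·hr

Trapezoidal AUC_0→16.5:
  [0→0.5]: (48.49+41.27)/2 × 0.5 = 22.44
  [0.5→3.5]: (41.27+15.69)/2 × 3 = 85.44
  [3.5→9.5]: (15.69+2.27)/2 × 6 = 53.88
  [9.5→10.5]: (2.27+1.64)/2 × 1 = 1.955
  [10.5→11]: (1.64+1.40)/2 × 0.5 = 0.76
  [11→15]: (1.40+0.39)/2 × 4 = 3.58
  [15→16.5]: (0.39+0.24)/2 × 1.5 = 0.4725
  Sum = 168.5275 µg/mL·hr
k_e = ln2 / t½ = 0.693147 / 2.15 = 0.3224 hr^-1
Extrapolated tail: C_last / k_e = 0.24 / 0.3224 = 0.744
AUC_0→∞ = 168.5275 + 0.744 = 169.2715 µg/mL·hr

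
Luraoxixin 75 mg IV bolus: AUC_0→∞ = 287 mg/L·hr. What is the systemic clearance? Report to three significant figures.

CL = Dose_iv / AUC_0→∞
   = 75 / 287 = 0.261324 L/hr

CL = 0.261 L/hr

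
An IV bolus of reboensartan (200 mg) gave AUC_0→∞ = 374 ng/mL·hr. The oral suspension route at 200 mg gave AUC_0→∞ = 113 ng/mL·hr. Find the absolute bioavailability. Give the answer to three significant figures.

F = (AUC_ev / D_ev) / (AUC_iv / D_iv)
  = (113/200) / (374/200)
  = 0.565 / 1.87 = 0.3021

F = 0.302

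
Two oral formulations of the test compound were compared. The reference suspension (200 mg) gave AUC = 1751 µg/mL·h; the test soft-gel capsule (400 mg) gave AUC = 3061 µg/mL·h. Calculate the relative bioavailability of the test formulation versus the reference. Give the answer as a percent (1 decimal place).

F_rel = 87.4%

F_rel = (AUC_test/D_test) / (AUC_ref/D_ref)
      = (3061/400) / (1751/200)
      = 7.6525 / 8.755 = 0.8741 = 87.41%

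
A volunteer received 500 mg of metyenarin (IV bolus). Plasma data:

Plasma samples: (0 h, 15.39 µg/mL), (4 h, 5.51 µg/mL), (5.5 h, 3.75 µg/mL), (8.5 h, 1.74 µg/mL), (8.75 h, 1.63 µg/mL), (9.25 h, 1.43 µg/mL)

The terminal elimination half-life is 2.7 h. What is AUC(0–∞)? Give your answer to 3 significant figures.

Trapezoidal AUC_0→9.25:
  [0→4]: (15.39+5.51)/2 × 4 = 41.8
  [4→5.5]: (5.51+3.75)/2 × 1.5 = 6.945
  [5.5→8.5]: (3.75+1.74)/2 × 3 = 8.235
  [8.5→8.75]: (1.74+1.63)/2 × 0.25 = 0.42125
  [8.75→9.25]: (1.63+1.43)/2 × 0.5 = 0.765
  Sum = 58.16625 µg/mL·h
k_e = ln2 / t½ = 0.693147 / 2.7 = 0.2567 h^-1
Extrapolated tail: C_last / k_e = 1.43 / 0.2567 = 5.571
AUC_0→∞ = 58.16625 + 5.571 = 63.73725 µg/mL·h

AUC = 63.7 µg/mL·h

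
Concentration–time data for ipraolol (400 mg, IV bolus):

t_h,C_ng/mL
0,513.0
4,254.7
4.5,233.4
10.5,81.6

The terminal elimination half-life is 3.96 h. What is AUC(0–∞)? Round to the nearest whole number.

Trapezoidal AUC_0→10.5:
  [0→4]: (513.0+254.7)/2 × 4 = 1535.4
  [4→4.5]: (254.7+233.4)/2 × 0.5 = 122.025
  [4.5→10.5]: (233.4+81.6)/2 × 6 = 945.0
  Sum = 2602.425 ng/mL·h
k_e = ln2 / t½ = 0.693147 / 3.96 = 0.1750 h^-1
Extrapolated tail: C_last / k_e = 81.6 / 0.175 = 466.286
AUC_0→∞ = 2602.425 + 466.286 = 3068.711 ng/mL·h

AUC = 3069 ng/mL·h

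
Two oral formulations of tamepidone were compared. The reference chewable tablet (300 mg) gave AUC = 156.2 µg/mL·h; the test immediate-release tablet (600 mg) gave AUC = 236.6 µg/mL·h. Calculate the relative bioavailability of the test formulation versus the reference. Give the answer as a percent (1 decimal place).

F_rel = (AUC_test/D_test) / (AUC_ref/D_ref)
      = (236.6/600) / (156.2/300)
      = 0.394333 / 0.520667 = 0.7574 = 75.74%

F_rel = 75.7%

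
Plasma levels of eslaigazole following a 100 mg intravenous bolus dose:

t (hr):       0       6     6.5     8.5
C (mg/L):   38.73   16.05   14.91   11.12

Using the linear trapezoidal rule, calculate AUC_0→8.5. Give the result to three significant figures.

Trapezoidal AUC_0→8.5:
  [0→6]: (38.73+16.05)/2 × 6 = 164.34
  [6→6.5]: (16.05+14.91)/2 × 0.5 = 7.74
  [6.5→8.5]: (14.91+11.12)/2 × 2 = 26.03
  Sum = 198.11 mg/L·hr

AUC = 198 mg/L·hr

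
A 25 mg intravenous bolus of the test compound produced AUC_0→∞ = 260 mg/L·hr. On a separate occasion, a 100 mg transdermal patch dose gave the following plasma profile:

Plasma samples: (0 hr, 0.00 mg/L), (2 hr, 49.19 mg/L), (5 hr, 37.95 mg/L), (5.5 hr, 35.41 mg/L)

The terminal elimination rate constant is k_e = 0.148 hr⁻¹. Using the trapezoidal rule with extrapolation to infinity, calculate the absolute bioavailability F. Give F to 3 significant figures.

F = 0.421

Trapezoidal AUC_0→5.5 (transdermal patch):
  [0→2]: (0.00+49.19)/2 × 2 = 49.19
  [2→5]: (49.19+37.95)/2 × 3 = 130.71
  [5→5.5]: (37.95+35.41)/2 × 0.5 = 18.34
  Sum = 198.24 mg/L·hr
Tail: C_last/k_e = 35.41/0.148 = 239.257
AUC_0→∞ (transdermal patch) = 198.24 + 239.257 = 437.497 mg/L·hr
F = (AUC_ev/D_ev)/(AUC_iv/D_iv) = (437.497/100)/(260/25) = 4.37497/10.4 = 0.4207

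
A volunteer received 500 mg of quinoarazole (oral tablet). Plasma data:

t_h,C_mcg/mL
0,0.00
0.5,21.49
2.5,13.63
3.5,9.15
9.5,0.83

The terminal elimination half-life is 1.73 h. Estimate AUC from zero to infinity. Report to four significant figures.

Trapezoidal AUC_0→9.5:
  [0→0.5]: (0.00+21.49)/2 × 0.5 = 5.3725
  [0.5→2.5]: (21.49+13.63)/2 × 2 = 35.12
  [2.5→3.5]: (13.63+9.15)/2 × 1 = 11.39
  [3.5→9.5]: (9.15+0.83)/2 × 6 = 29.94
  Sum = 81.8225 mcg/mL·h
k_e = ln2 / t½ = 0.693147 / 1.73 = 0.4007 h^-1
Extrapolated tail: C_last / k_e = 0.83 / 0.4007 = 2.071
AUC_0→∞ = 81.8225 + 2.071 = 83.8935 mcg/mL·h

AUC = 83.89 mcg/mL·h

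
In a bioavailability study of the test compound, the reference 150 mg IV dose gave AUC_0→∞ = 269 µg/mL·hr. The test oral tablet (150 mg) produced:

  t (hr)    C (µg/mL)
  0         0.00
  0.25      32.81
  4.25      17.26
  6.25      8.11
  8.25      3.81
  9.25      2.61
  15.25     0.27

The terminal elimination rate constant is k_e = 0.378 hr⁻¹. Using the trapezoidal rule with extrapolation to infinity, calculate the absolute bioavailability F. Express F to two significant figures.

Trapezoidal AUC_0→15.25 (oral tablet):
  [0→0.25]: (0.00+32.81)/2 × 0.25 = 4.10125
  [0.25→4.25]: (32.81+17.26)/2 × 4 = 100.14
  [4.25→6.25]: (17.26+8.11)/2 × 2 = 25.37
  [6.25→8.25]: (8.11+3.81)/2 × 2 = 11.92
  [8.25→9.25]: (3.81+2.61)/2 × 1 = 3.21
  [9.25→15.25]: (2.61+0.27)/2 × 6 = 8.64
  Sum = 153.38125 µg/mL·hr
Tail: C_last/k_e = 0.27/0.378 = 0.714
AUC_0→∞ (oral tablet) = 153.38125 + 0.714 = 154.09525 µg/mL·hr
F = (AUC_ev/D_ev)/(AUC_iv/D_iv) = (154.09525/150)/(269/150) = 1.0273/1.79333 = 0.5728

F = 0.57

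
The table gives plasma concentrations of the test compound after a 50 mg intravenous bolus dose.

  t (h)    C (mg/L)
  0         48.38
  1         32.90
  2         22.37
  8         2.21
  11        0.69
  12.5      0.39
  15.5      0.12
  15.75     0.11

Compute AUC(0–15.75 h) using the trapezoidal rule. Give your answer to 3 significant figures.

AUC = 148 mg/L·h

Trapezoidal AUC_0→15.75:
  [0→1]: (48.38+32.90)/2 × 1 = 40.64
  [1→2]: (32.90+22.37)/2 × 1 = 27.635
  [2→8]: (22.37+2.21)/2 × 6 = 73.74
  [8→11]: (2.21+0.69)/2 × 3 = 4.35
  [11→12.5]: (0.69+0.39)/2 × 1.5 = 0.81
  [12.5→15.5]: (0.39+0.12)/2 × 3 = 0.765
  [15.5→15.75]: (0.12+0.11)/2 × 0.25 = 0.02875
  Sum = 147.96875 mg/L·h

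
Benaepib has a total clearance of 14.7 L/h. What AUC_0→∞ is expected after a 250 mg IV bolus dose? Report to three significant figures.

AUC = 17.0 mg/L·h

AUC_0→∞ = Dose_iv / CL
        = 250 / 14.7 = 17.0068 mg/L·h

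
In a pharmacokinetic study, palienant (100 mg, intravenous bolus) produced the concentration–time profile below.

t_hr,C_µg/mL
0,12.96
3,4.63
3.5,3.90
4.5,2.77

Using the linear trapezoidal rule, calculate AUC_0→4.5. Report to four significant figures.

Trapezoidal AUC_0→4.5:
  [0→3]: (12.96+4.63)/2 × 3 = 26.385
  [3→3.5]: (4.63+3.90)/2 × 0.5 = 2.1325
  [3.5→4.5]: (3.90+2.77)/2 × 1 = 3.335
  Sum = 31.8525 µg/mL·hr

AUC = 31.85 µg/mL·hr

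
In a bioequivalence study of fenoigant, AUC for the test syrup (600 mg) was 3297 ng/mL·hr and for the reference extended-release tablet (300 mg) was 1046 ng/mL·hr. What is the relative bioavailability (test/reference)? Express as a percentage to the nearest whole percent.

F_rel = 158%

F_rel = (AUC_test/D_test) / (AUC_ref/D_ref)
      = (3297/600) / (1046/300)
      = 5.495 / 3.48667 = 1.5760 = 157.60%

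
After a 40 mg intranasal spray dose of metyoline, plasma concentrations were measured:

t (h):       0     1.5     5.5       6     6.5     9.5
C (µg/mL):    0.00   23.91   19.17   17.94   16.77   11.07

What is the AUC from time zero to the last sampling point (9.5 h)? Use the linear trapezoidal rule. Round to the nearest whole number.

AUC = 164 µg/mL·h

Trapezoidal AUC_0→9.5:
  [0→1.5]: (0.00+23.91)/2 × 1.5 = 17.9325
  [1.5→5.5]: (23.91+19.17)/2 × 4 = 86.16
  [5.5→6]: (19.17+17.94)/2 × 0.5 = 9.2775
  [6→6.5]: (17.94+16.77)/2 × 0.5 = 8.6775
  [6.5→9.5]: (16.77+11.07)/2 × 3 = 41.76
  Sum = 163.8075 µg/mL·h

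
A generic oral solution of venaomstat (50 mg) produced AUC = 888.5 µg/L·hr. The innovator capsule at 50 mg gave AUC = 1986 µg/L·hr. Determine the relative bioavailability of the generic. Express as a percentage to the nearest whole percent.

F_rel = (AUC_test/D_test) / (AUC_ref/D_ref)
      = (888.5/50) / (1986/50)
      = 17.77 / 39.72 = 0.4474 = 44.74%

F_rel = 45%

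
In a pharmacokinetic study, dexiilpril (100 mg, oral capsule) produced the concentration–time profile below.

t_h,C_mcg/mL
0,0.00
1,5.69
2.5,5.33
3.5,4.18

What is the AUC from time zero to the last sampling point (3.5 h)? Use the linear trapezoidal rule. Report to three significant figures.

Trapezoidal AUC_0→3.5:
  [0→1]: (0.00+5.69)/2 × 1 = 2.845
  [1→2.5]: (5.69+5.33)/2 × 1.5 = 8.265
  [2.5→3.5]: (5.33+4.18)/2 × 1 = 4.755
  Sum = 15.865 mcg/mL·h

AUC = 15.9 mcg/mL·h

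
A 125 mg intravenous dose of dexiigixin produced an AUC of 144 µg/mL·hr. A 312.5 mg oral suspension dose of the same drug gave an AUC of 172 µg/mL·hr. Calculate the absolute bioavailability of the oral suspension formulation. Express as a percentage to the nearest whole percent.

F = (AUC_ev / D_ev) / (AUC_iv / D_iv)
  = (172/312.5) / (144/125)
  = 0.5504 / 1.152 = 0.4778
  = 47.78%

F = 48%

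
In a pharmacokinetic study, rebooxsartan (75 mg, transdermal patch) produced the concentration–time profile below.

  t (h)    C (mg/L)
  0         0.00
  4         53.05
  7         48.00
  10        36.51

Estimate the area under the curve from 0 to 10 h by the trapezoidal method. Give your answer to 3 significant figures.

Trapezoidal AUC_0→10:
  [0→4]: (0.00+53.05)/2 × 4 = 106.1
  [4→7]: (53.05+48.00)/2 × 3 = 151.575
  [7→10]: (48.00+36.51)/2 × 3 = 126.765
  Sum = 384.44 mg/L·h

AUC = 384 mg/L·h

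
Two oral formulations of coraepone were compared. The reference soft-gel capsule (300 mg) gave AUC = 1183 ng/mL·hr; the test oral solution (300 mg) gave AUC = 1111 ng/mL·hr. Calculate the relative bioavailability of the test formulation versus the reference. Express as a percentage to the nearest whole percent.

F_rel = 94%

F_rel = (AUC_test/D_test) / (AUC_ref/D_ref)
      = (1111/300) / (1183/300)
      = 3.70333 / 3.94333 = 0.9391 = 93.91%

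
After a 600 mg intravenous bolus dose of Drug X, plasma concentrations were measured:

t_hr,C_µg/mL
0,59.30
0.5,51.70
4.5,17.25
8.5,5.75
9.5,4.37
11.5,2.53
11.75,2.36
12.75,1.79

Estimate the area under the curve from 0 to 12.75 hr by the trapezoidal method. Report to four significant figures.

AUC = 226.3 µg/mL·hr

Trapezoidal AUC_0→12.75:
  [0→0.5]: (59.30+51.70)/2 × 0.5 = 27.75
  [0.5→4.5]: (51.70+17.25)/2 × 4 = 137.9
  [4.5→8.5]: (17.25+5.75)/2 × 4 = 46.0
  [8.5→9.5]: (5.75+4.37)/2 × 1 = 5.06
  [9.5→11.5]: (4.37+2.53)/2 × 2 = 6.9
  [11.5→11.75]: (2.53+2.36)/2 × 0.25 = 0.61125
  [11.75→12.75]: (2.36+1.79)/2 × 1 = 2.075
  Sum = 226.29625 µg/mL·hr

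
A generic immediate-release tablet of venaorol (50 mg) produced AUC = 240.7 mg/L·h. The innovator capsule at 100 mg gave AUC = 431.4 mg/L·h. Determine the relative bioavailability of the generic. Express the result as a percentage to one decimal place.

F_rel = 111.6%

F_rel = (AUC_test/D_test) / (AUC_ref/D_ref)
      = (240.7/50) / (431.4/100)
      = 4.814 / 4.314 = 1.1159 = 111.59%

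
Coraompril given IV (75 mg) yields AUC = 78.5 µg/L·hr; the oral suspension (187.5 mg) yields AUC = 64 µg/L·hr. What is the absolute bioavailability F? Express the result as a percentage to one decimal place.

F = (AUC_ev / D_ev) / (AUC_iv / D_iv)
  = (64/187.5) / (78.5/75)
  = 0.341333 / 1.04667 = 0.3261
  = 32.61%

F = 32.6%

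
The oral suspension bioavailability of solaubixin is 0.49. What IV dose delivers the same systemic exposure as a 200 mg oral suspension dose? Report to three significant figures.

Systemic exposure from an extravascular dose = F × D_ev, so the equivalent IV dose is F × D_ev.
D_iv = F × D_ev = 0.49 × 200 = 98 mg

D_iv = 98.0 mg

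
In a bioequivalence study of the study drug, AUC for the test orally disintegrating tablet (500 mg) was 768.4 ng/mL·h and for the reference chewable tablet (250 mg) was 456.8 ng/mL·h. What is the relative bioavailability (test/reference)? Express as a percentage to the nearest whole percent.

F_rel = (AUC_test/D_test) / (AUC_ref/D_ref)
      = (768.4/500) / (456.8/250)
      = 1.5368 / 1.8272 = 0.8411 = 84.11%

F_rel = 84%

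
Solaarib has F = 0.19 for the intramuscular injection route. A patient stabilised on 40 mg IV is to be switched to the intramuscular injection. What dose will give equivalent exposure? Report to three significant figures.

D_intramuscular = 211 mg

For equal systemic exposure: F × D_ev = D_iv
D_ev = D_iv / F = 40 / 0.19 = 210.526 mg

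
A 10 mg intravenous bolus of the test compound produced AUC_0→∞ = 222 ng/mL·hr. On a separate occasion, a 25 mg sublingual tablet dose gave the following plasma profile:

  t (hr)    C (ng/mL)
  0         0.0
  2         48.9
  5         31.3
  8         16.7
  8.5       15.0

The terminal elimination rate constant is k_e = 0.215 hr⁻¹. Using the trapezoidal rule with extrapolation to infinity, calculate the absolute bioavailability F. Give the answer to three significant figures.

Trapezoidal AUC_0→8.5 (sublingual tablet):
  [0→2]: (0.0+48.9)/2 × 2 = 48.9
  [2→5]: (48.9+31.3)/2 × 3 = 120.3
  [5→8]: (31.3+16.7)/2 × 3 = 72.0
  [8→8.5]: (16.7+15.0)/2 × 0.5 = 7.925
  Sum = 249.125 ng/mL·hr
Tail: C_last/k_e = 15.0/0.215 = 69.767
AUC_0→∞ (sublingual tablet) = 249.125 + 69.767 = 318.892 ng/mL·hr
F = (AUC_ev/D_ev)/(AUC_iv/D_iv) = (318.892/25)/(222/10) = 12.75568/22.2 = 0.5746

F = 0.575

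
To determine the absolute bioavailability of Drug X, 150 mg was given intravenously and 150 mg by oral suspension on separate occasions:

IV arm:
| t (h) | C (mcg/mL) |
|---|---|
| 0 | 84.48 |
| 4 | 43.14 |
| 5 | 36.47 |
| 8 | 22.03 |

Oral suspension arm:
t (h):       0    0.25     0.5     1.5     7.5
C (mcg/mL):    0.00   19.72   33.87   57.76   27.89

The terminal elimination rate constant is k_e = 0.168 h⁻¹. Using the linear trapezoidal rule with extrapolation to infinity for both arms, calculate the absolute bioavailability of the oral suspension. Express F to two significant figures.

F = 0.93

Trapezoidal AUC_0→8 (IV):
  [0→4]: (84.48+43.14)/2 × 4 = 255.24
  [4→5]: (43.14+36.47)/2 × 1 = 39.805
  [5→8]: (36.47+22.03)/2 × 3 = 87.75
  Sum = 382.795 mcg/mL·h
IV tail: 22.03/0.168 = 131.131; AUC_iv,0→∞ = 382.795 + 131.131 = 513.926 mcg/mL·h
Trapezoidal AUC_0→7.5 (oral suspension):
  [0→0.25]: (0.00+19.72)/2 × 0.25 = 2.465
  [0.25→0.5]: (19.72+33.87)/2 × 0.25 = 6.69875
  [0.5→1.5]: (33.87+57.76)/2 × 1 = 45.815
  [1.5→7.5]: (57.76+27.89)/2 × 6 = 256.95
  Sum = 311.92875 mcg/mL·h
oral suspension tail: 27.89/0.168 = 166.012; AUC_ev,0→∞ = 311.92875 + 166.012 = 477.94075 mcg/mL·h
F = (AUC_ev/D_ev)/(AUC_iv/D_iv) = (477.94075/150)/(513.926/150) = 3.18627/3.42617 = 0.9300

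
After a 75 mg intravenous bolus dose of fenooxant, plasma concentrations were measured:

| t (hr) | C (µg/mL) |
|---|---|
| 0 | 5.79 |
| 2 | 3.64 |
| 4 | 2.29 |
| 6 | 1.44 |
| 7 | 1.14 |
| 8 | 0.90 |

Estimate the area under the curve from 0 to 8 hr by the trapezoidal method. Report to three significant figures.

Trapezoidal AUC_0→8:
  [0→2]: (5.79+3.64)/2 × 2 = 9.43
  [2→4]: (3.64+2.29)/2 × 2 = 5.93
  [4→6]: (2.29+1.44)/2 × 2 = 3.73
  [6→7]: (1.44+1.14)/2 × 1 = 1.29
  [7→8]: (1.14+0.90)/2 × 1 = 1.02
  Sum = 21.4 µg/mL·hr

AUC = 21.4 µg/mL·hr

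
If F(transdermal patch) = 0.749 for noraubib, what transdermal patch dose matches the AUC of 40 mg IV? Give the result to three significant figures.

For equal systemic exposure: F × D_ev = D_iv
D_ev = D_iv / F = 40 / 0.749 = 53.4045 mg

D_transdermal = 53.4 mg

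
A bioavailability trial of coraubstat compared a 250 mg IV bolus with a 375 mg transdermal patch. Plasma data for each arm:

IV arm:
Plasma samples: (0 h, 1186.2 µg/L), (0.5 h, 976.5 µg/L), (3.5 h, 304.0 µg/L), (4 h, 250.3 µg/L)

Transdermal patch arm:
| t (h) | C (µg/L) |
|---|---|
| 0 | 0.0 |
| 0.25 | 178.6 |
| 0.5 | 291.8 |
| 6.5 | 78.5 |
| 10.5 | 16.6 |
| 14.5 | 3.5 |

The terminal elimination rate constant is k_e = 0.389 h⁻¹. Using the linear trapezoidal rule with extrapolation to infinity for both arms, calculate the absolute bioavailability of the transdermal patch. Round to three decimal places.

F = 0.294

Trapezoidal AUC_0→4 (IV):
  [0→0.5]: (1186.2+976.5)/2 × 0.5 = 540.675
  [0.5→3.5]: (976.5+304.0)/2 × 3 = 1920.75
  [3.5→4]: (304.0+250.3)/2 × 0.5 = 138.575
  Sum = 2600.0 µg/L·h
IV tail: 250.3/0.389 = 643.445; AUC_iv,0→∞ = 2600.0 + 643.445 = 3243.445 µg/L·h
Trapezoidal AUC_0→14.5 (transdermal patch):
  [0→0.25]: (0.0+178.6)/2 × 0.25 = 22.325
  [0.25→0.5]: (178.6+291.8)/2 × 0.25 = 58.8
  [0.5→6.5]: (291.8+78.5)/2 × 6 = 1110.9
  [6.5→10.5]: (78.5+16.6)/2 × 4 = 190.2
  [10.5→14.5]: (16.6+3.5)/2 × 4 = 40.2
  Sum = 1422.425 µg/L·h
transdermal patch tail: 3.5/0.389 = 8.997; AUC_ev,0→∞ = 1422.425 + 8.997 = 1431.422 µg/L·h
F = (AUC_ev/D_ev)/(AUC_iv/D_iv) = (1431.422/375)/(3243.445/250) = 3.81713/12.97378 = 0.2942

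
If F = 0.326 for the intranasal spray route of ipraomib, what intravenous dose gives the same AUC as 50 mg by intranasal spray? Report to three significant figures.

Systemic exposure from an extravascular dose = F × D_ev, so the equivalent IV dose is F × D_ev.
D_iv = F × D_ev = 0.326 × 50 = 16.3 mg

D_iv = 16.3 mg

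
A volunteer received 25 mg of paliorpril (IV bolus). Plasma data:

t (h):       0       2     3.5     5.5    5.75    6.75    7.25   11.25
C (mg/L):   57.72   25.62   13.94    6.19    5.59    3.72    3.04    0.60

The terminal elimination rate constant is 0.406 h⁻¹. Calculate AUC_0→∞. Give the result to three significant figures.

Trapezoidal AUC_0→11.25:
  [0→2]: (57.72+25.62)/2 × 2 = 83.34
  [2→3.5]: (25.62+13.94)/2 × 1.5 = 29.67
  [3.5→5.5]: (13.94+6.19)/2 × 2 = 20.13
  [5.5→5.75]: (6.19+5.59)/2 × 0.25 = 1.4725
  [5.75→6.75]: (5.59+3.72)/2 × 1 = 4.655
  [6.75→7.25]: (3.72+3.04)/2 × 0.5 = 1.69
  [7.25→11.25]: (3.04+0.60)/2 × 4 = 7.28
  Sum = 148.2375 mg/L·h
Extrapolated tail: C_last / k_e = 0.60 / 0.406 = 1.478
AUC_0→∞ = 148.2375 + 1.478 = 149.7155 mg/L·h

AUC = 150 mg/L·h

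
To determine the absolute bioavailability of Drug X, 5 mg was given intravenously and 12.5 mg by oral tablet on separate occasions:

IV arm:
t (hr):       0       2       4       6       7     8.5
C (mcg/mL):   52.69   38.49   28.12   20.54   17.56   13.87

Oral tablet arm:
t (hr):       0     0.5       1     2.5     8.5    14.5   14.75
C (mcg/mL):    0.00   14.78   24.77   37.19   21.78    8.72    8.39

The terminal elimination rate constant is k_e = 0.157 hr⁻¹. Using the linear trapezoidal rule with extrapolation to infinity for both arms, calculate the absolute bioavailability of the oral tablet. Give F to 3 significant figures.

Trapezoidal AUC_0→8.5 (IV):
  [0→2]: (52.69+38.49)/2 × 2 = 91.18
  [2→4]: (38.49+28.12)/2 × 2 = 66.61
  [4→6]: (28.12+20.54)/2 × 2 = 48.66
  [6→7]: (20.54+17.56)/2 × 1 = 19.05
  [7→8.5]: (17.56+13.87)/2 × 1.5 = 23.5725
  Sum = 249.0725 mcg/mL·hr
IV tail: 13.87/0.157 = 88.344; AUC_iv,0→∞ = 249.0725 + 88.344 = 337.4165 mcg/mL·hr
Trapezoidal AUC_0→14.75 (oral tablet):
  [0→0.5]: (0.00+14.78)/2 × 0.5 = 3.695
  [0.5→1]: (14.78+24.77)/2 × 0.5 = 9.8875
  [1→2.5]: (24.77+37.19)/2 × 1.5 = 46.47
  [2.5→8.5]: (37.19+21.78)/2 × 6 = 176.91
  [8.5→14.5]: (21.78+8.72)/2 × 6 = 91.5
  [14.5→14.75]: (8.72+8.39)/2 × 0.25 = 2.13875
  Sum = 330.60125 mcg/mL·hr
oral tablet tail: 8.39/0.157 = 53.439; AUC_ev,0→∞ = 330.60125 + 53.439 = 384.04025 mcg/mL·hr
F = (AUC_ev/D_ev)/(AUC_iv/D_iv) = (384.04025/12.5)/(337.4165/5) = 30.72322/67.4833 = 0.4553

F = 0.455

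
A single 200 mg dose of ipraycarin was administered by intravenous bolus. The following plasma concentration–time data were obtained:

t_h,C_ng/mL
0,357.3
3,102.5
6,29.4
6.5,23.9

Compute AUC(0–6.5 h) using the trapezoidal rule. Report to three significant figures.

AUC = 901 ng/mL·h

Trapezoidal AUC_0→6.5:
  [0→3]: (357.3+102.5)/2 × 3 = 689.7
  [3→6]: (102.5+29.4)/2 × 3 = 197.85
  [6→6.5]: (29.4+23.9)/2 × 0.5 = 13.325
  Sum = 900.875 ng/mL·h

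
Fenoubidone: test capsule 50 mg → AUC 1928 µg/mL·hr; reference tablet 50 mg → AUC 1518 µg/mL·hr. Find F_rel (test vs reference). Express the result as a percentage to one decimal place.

F_rel = 127.0%

F_rel = (AUC_test/D_test) / (AUC_ref/D_ref)
      = (1928/50) / (1518/50)
      = 38.56 / 30.36 = 1.2701 = 127.01%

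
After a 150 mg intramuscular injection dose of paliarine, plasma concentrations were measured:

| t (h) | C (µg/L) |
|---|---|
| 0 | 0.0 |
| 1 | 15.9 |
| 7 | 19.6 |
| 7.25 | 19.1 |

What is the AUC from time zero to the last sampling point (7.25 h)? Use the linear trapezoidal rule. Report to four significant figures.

Trapezoidal AUC_0→7.25:
  [0→1]: (0.0+15.9)/2 × 1 = 7.95
  [1→7]: (15.9+19.6)/2 × 6 = 106.5
  [7→7.25]: (19.6+19.1)/2 × 0.25 = 4.8375
  Sum = 119.2875 µg/L·h

AUC = 119.3 µg/L·h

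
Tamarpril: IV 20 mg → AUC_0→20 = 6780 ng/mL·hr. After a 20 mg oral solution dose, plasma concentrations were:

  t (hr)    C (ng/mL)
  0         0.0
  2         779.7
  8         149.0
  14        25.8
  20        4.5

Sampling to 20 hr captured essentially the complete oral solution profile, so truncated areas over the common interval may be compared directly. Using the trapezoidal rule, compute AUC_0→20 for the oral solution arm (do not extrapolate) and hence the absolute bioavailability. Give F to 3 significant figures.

Trapezoidal AUC_0→20 (oral solution):
  [0→2]: (0.0+779.7)/2 × 2 = 779.7
  [2→8]: (779.7+149.0)/2 × 6 = 2786.1
  [8→14]: (149.0+25.8)/2 × 6 = 524.4
  [14→20]: (25.8+4.5)/2 × 6 = 90.9
  Sum = 4181.1 ng/mL·hr
F = (AUC_ev/D_ev)/(AUC_iv/D_iv) = (4181.1/20)/(6780/20) = 209.055/339 = 0.6167

F = 0.617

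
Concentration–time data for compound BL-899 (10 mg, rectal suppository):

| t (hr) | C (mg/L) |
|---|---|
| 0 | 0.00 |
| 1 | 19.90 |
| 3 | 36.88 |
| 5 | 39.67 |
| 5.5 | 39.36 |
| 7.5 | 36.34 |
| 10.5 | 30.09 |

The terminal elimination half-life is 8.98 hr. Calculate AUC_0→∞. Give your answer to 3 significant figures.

AUC = 728 mg/L·hr

Trapezoidal AUC_0→10.5:
  [0→1]: (0.00+19.90)/2 × 1 = 9.95
  [1→3]: (19.90+36.88)/2 × 2 = 56.78
  [3→5]: (36.88+39.67)/2 × 2 = 76.55
  [5→5.5]: (39.67+39.36)/2 × 0.5 = 19.7575
  [5.5→7.5]: (39.36+36.34)/2 × 2 = 75.7
  [7.5→10.5]: (36.34+30.09)/2 × 3 = 99.645
  Sum = 338.3825 mg/L·hr
k_e = ln2 / t½ = 0.693147 / 8.98 = 0.0772 hr^-1
Extrapolated tail: C_last / k_e = 30.09 / 0.0772 = 389.767
AUC_0→∞ = 338.3825 + 389.767 = 728.1495 mg/L·hr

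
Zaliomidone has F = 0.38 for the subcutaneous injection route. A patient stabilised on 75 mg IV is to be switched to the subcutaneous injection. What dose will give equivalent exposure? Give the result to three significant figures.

For equal systemic exposure: F × D_ev = D_iv
D_ev = D_iv / F = 75 / 0.38 = 197.368 mg

D_subcutaneous = 197 mg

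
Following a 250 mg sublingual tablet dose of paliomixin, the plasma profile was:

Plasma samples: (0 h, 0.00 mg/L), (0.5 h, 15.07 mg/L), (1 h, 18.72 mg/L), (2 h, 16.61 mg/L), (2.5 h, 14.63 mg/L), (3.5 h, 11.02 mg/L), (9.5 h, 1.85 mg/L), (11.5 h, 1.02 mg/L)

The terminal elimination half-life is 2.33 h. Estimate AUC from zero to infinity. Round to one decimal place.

AUC = 95.4 mg/L·h

Trapezoidal AUC_0→11.5:
  [0→0.5]: (0.00+15.07)/2 × 0.5 = 3.7675
  [0.5→1]: (15.07+18.72)/2 × 0.5 = 8.4475
  [1→2]: (18.72+16.61)/2 × 1 = 17.665
  [2→2.5]: (16.61+14.63)/2 × 0.5 = 7.81
  [2.5→3.5]: (14.63+11.02)/2 × 1 = 12.825
  [3.5→9.5]: (11.02+1.85)/2 × 6 = 38.61
  [9.5→11.5]: (1.85+1.02)/2 × 2 = 2.87
  Sum = 91.995 mg/L·h
k_e = ln2 / t½ = 0.693147 / 2.33 = 0.2975 h^-1
Extrapolated tail: C_last / k_e = 1.02 / 0.2975 = 3.429
AUC_0→∞ = 91.995 + 3.429 = 95.424 mg/L·h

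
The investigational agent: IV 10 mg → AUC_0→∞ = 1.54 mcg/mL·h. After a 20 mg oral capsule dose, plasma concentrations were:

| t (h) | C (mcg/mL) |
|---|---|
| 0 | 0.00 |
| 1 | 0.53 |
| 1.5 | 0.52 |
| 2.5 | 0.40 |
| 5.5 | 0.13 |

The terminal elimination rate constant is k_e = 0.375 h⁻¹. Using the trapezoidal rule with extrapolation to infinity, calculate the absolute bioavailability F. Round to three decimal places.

F = 0.691

Trapezoidal AUC_0→5.5 (oral capsule):
  [0→1]: (0.00+0.53)/2 × 1 = 0.265
  [1→1.5]: (0.53+0.52)/2 × 0.5 = 0.2625
  [1.5→2.5]: (0.52+0.40)/2 × 1 = 0.46
  [2.5→5.5]: (0.40+0.13)/2 × 3 = 0.795
  Sum = 1.7825 mcg/mL·h
Tail: C_last/k_e = 0.13/0.375 = 0.347
AUC_0→∞ (oral capsule) = 1.7825 + 0.347 = 2.1295 mcg/mL·h
F = (AUC_ev/D_ev)/(AUC_iv/D_iv) = (2.1295/20)/(1.54/10) = 0.106475/0.154 = 0.6914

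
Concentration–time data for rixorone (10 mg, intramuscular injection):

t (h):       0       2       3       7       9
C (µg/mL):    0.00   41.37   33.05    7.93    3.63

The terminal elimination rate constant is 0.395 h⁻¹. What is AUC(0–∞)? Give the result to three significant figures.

AUC = 181 µg/mL·h

Trapezoidal AUC_0→9:
  [0→2]: (0.00+41.37)/2 × 2 = 41.37
  [2→3]: (41.37+33.05)/2 × 1 = 37.21
  [3→7]: (33.05+7.93)/2 × 4 = 81.96
  [7→9]: (7.93+3.63)/2 × 2 = 11.56
  Sum = 172.1 µg/mL·h
Extrapolated tail: C_last / k_e = 3.63 / 0.395 = 9.190
AUC_0→∞ = 172.1 + 9.190 = 181.29 µg/mL·h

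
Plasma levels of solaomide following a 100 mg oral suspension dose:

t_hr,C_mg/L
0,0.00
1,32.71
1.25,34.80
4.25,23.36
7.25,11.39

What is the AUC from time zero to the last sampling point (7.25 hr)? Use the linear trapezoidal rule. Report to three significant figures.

Trapezoidal AUC_0→7.25:
  [0→1]: (0.00+32.71)/2 × 1 = 16.355
  [1→1.25]: (32.71+34.80)/2 × 0.25 = 8.43875
  [1.25→4.25]: (34.80+23.36)/2 × 3 = 87.24
  [4.25→7.25]: (23.36+11.39)/2 × 3 = 52.125
  Sum = 164.15875 mg/L·hr

AUC = 164 mg/L·hr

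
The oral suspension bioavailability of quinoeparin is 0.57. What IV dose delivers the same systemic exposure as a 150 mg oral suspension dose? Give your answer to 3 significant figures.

D_iv = 85.5 mg

Systemic exposure from an extravascular dose = F × D_ev, so the equivalent IV dose is F × D_ev.
D_iv = F × D_ev = 0.57 × 150 = 85.5 mg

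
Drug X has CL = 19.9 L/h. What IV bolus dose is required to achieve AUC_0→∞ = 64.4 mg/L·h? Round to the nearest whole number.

Dose = 1282 mg

Dose_iv = CL × AUC_0→∞
     = 19.9 × 64.4 = 1281.56 mg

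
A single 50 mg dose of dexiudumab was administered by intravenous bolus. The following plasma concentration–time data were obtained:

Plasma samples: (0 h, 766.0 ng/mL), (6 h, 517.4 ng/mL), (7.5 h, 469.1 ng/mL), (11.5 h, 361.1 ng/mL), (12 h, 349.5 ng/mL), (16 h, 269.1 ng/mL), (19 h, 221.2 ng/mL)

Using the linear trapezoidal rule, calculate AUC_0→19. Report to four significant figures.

Trapezoidal AUC_0→19:
  [0→6]: (766.0+517.4)/2 × 6 = 3850.2
  [6→7.5]: (517.4+469.1)/2 × 1.5 = 739.875
  [7.5→11.5]: (469.1+361.1)/2 × 4 = 1660.4
  [11.5→12]: (361.1+349.5)/2 × 0.5 = 177.65
  [12→16]: (349.5+269.1)/2 × 4 = 1237.2
  [16→19]: (269.1+221.2)/2 × 3 = 735.45
  Sum = 8400.775 ng/mL·h

AUC = 8401 ng/mL·h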